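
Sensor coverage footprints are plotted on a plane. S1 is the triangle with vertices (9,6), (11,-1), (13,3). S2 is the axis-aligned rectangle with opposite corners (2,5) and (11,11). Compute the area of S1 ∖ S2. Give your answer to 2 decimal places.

10.48

|S1| = 11, |S1∩S2| = 0.5238.
|S1 ∖ S2| = |S1| − |S1∩S2| = 11 − 0.5238 = 10.48.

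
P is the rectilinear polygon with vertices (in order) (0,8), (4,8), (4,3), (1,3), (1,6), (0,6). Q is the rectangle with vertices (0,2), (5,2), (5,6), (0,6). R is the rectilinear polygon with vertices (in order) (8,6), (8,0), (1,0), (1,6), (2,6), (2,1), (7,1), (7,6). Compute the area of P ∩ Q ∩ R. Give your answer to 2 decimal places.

The intersection is the polygon with vertices (1,3), (1,6), (2,6), (2,3).
By the shoelace formula its area is 3.00.

3.00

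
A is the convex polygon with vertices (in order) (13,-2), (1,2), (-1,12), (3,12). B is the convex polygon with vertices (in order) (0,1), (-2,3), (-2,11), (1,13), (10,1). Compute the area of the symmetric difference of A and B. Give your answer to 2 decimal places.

44.90

|A| = 84, |B| = 85, |A∩B| = 62.0515.
|A △ B| = |A| + |B| − 2·|A∩B| = 84 + 85 − 124.1029 = 44.90.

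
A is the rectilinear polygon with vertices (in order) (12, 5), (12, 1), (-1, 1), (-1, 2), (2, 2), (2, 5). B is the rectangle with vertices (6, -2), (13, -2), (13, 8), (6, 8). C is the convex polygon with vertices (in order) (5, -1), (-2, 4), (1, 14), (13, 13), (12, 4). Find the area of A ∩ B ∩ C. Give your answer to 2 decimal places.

The intersection is the polygon with vertices (6,1), (6,5), (12,5), (12,4), (7.8,1).
By the shoelace formula its area is 17.70.

17.70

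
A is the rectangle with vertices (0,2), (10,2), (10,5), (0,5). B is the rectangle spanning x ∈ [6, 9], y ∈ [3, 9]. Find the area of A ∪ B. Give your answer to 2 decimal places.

By inclusion–exclusion:
Individual areas: |A| = 30, |B| = 18.
|A∩B|: x∈[6,9], y∈[3,5] → 3·2 = 6.
|A ∪ B| = 48 − 6 = 42.00.

42.00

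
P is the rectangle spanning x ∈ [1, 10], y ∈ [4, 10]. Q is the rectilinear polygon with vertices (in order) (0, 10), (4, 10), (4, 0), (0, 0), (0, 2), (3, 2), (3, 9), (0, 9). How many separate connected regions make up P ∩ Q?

1

P ∩ Q is a single connected region.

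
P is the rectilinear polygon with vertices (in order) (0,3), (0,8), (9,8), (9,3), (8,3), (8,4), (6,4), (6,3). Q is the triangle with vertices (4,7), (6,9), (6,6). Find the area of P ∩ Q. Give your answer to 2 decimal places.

2.50

The intersection is the polygon with vertices (6,8), (6,6), (4,7), (5,8).
By the shoelace formula its area is 2.50.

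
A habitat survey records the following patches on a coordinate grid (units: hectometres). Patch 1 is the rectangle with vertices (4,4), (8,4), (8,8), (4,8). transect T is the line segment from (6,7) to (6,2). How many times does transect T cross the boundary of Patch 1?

1

The segment meets the boundary at (6,4).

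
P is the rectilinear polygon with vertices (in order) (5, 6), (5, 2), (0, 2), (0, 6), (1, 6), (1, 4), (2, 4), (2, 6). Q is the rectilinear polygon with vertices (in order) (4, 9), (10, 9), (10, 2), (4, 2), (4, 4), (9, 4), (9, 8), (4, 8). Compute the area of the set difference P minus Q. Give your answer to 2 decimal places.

16.00

|P| = 18, |P∩Q| = 2.
|P ∖ Q| = |P| − |P∩Q| = 18 − 2 = 16.00.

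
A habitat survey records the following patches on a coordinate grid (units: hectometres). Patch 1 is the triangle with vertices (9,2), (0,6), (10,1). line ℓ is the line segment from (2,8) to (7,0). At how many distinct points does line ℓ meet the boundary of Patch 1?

2

The segment meets the boundary at (4.727,3.636), (4.5,4).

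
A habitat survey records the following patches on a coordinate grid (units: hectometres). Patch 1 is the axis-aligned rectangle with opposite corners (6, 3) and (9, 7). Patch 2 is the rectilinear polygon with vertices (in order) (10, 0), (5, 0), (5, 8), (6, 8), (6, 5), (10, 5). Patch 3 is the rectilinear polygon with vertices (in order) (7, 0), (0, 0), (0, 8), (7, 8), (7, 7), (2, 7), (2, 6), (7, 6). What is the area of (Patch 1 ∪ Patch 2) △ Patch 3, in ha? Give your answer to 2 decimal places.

59.00

|Patch 1 ∪ Patch 2| = 34.
|(Patch 1 ∪ Patch 2) ∩ Patch 3| = 13.
|(Patch 1 ∪ Patch 2) △ Patch 3| = 34 + 51 − 26 = 59.00.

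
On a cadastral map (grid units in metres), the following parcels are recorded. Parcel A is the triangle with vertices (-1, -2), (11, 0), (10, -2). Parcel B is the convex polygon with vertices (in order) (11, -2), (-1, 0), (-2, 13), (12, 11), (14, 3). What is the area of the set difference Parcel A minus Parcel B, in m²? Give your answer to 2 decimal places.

|Parcel A| = 11, |Parcel A∩Parcel B| = 5.0769.
|Parcel A ∖ Parcel B| = |Parcel A| − |Parcel A∩Parcel B| = 11 − 5.0769 = 5.92.

5.92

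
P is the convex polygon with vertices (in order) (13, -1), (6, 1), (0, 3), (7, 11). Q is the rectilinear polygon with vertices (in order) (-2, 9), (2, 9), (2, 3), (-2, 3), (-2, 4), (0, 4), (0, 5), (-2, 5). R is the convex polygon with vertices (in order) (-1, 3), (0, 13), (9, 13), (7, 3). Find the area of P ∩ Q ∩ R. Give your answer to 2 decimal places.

The intersection is the polygon with vertices (2,3), (0,3), (2,5.286).
By the shoelace formula its area is 2.29.

2.29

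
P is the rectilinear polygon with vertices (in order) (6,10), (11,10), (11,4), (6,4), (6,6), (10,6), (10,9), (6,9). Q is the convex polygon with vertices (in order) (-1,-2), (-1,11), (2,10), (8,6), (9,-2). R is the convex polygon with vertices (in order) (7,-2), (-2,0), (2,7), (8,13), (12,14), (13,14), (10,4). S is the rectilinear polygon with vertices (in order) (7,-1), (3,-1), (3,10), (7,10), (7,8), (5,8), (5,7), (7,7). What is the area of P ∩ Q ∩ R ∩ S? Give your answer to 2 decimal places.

2.00

The intersection is the polygon with vertices (7,6), (7,4), (6,4), (6,6).
By the shoelace formula its area is 2.00.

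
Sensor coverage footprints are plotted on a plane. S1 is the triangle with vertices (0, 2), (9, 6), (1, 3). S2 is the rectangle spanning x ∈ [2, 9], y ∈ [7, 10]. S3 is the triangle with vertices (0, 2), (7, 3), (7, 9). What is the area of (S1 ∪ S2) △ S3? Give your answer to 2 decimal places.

35.78

|S1 ∪ S2| = 23.5.
|(S1 ∪ S2) ∩ S3| = 4.3611.
|(S1 ∪ S2) △ S3| = 23.5 + 21 − 8.7222 = 35.78.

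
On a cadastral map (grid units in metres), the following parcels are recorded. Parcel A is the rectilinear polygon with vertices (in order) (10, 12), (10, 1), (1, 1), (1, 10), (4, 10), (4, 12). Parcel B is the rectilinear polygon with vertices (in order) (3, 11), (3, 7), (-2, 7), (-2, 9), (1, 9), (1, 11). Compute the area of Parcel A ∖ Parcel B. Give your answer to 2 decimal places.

|Parcel A| = 93, |Parcel A∩Parcel B| = 6.
|Parcel A ∖ Parcel B| = |Parcel A| − |Parcel A∩Parcel B| = 93 − 6 = 87.00.

87.00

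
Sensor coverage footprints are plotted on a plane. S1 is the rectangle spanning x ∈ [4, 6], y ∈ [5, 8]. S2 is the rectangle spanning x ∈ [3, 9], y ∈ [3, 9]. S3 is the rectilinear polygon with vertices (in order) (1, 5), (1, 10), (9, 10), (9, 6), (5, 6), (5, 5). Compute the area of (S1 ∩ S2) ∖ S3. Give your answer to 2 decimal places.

|S1 ∩ S2| = 6.
|(S1 ∩ S2) ∩ S3| = 5.
|(S1 ∩ S2) ∖ S3| = 6 − 5 = 1.00.

1.00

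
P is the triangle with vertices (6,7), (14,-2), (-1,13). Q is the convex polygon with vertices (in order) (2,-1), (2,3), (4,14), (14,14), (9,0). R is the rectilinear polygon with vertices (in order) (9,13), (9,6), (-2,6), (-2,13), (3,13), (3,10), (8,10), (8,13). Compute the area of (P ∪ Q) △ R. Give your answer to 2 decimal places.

|P ∪ Q| = 127.7867.
|(P ∪ Q) ∩ R| = 28.5776.
|(P ∪ Q) △ R| = 127.7867 + 62 − 57.1551 = 132.63.

132.63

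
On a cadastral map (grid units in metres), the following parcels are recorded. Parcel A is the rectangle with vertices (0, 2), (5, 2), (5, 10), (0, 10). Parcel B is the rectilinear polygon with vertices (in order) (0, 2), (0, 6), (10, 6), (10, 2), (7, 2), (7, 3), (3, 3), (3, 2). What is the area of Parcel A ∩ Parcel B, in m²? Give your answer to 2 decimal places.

18.00

The intersection is the polygon with vertices (5,3), (3,3), (3,2), (0,2), (0,6), (5,6).
By the shoelace formula its area is 18.00.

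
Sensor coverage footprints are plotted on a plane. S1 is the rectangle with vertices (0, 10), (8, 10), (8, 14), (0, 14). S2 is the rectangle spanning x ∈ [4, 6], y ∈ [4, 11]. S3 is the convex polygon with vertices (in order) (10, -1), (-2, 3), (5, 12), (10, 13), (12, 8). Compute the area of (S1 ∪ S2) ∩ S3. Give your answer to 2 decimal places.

20.46

The region (S1 ∪ S2) ∩ S3 is the polygon with vertices (8,10), (6,10), (6,4), (4,4), (4,10), (3.444,10), (5,12), (8,12.6).
By the shoelace formula its area is 20.46.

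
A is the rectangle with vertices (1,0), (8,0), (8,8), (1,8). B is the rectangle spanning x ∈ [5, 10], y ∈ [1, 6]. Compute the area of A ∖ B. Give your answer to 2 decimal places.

41.00

|A∩B|: x∈[5,8], y∈[1,6] → 3·5 = 15.
|A| = 56.
|A ∖ B| = |A| − |A∩B| = 56 − 15 = 41.00.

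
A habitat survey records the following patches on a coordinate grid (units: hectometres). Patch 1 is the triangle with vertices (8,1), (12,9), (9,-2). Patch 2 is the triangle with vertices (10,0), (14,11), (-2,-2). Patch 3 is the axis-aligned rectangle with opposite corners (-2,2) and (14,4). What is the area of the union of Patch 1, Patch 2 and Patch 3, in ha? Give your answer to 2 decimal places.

By inclusion–exclusion:
Individual areas: |Patch 1| = 10, |Patch 2| = 62, |Patch 3| = 32.
|Patch 1∩Patch 2| = 8.9891.
|Patch 1∩Patch 3| = 2.7273.
|Patch 2∩Patch 3| = 13.8741.
|Patch 1∩Patch 2∩Patch 3| = 2.7273.
|Patch 1 ∪ Patch 2 ∪ Patch 3| = 104 − 25.5905 + 2.7273 = 81.14.

81.14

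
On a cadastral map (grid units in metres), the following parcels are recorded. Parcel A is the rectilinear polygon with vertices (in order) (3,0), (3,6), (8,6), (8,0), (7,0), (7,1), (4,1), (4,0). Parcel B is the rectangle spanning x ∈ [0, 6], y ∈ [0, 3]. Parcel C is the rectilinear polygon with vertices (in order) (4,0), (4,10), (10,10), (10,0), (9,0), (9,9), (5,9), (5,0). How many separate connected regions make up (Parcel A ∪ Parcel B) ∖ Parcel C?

2

(Parcel A ∪ Parcel B) ∖ Parcel C splits into 2 disjoint pieces (area 15, area 17).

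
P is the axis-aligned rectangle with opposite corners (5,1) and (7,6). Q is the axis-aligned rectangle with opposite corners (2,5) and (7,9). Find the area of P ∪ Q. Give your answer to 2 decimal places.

28.00

By inclusion–exclusion:
Individual areas: |P| = 10, |Q| = 20.
|P∩Q|: x∈[5,7], y∈[5,6] → 2·1 = 2.
|P ∪ Q| = 30 − 2 = 28.00.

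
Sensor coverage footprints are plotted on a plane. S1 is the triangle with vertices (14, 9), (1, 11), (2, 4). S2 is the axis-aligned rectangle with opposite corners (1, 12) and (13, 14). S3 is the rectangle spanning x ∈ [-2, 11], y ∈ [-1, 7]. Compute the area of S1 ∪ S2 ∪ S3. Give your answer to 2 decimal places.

By inclusion–exclusion:
Individual areas: |S1| = 44.5, |S2| = 24, |S3| = 104.
|S1∩S2| = 0.
|S1∩S3| = 11.4429.
|S2∩S3| = 0 (no overlap).
|S1∩S2∩S3| = 0.
|S1 ∪ S2 ∪ S3| = 172.5 − 11.4429 + 0 = 161.06.

161.06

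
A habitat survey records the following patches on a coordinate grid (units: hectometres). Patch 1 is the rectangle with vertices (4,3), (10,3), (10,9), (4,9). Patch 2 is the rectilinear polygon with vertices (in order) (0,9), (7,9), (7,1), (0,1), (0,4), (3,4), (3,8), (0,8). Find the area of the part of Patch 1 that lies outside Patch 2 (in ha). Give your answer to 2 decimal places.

18.00

|Patch 1| = 36, |Patch 1∩Patch 2| = 18.
|Patch 1 ∖ Patch 2| = |Patch 1| − |Patch 1∩Patch 2| = 36 − 18 = 18.00.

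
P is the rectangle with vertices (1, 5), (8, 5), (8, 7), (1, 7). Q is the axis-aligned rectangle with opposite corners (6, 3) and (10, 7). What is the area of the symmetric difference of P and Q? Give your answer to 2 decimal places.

|P∩Q|: x∈[6,8], y∈[5,7] → 2·2 = 4.
|P △ Q| = |P| + |Q| − 2·|P∩Q| = 14 + 16 − 8 = 22.00.

22.00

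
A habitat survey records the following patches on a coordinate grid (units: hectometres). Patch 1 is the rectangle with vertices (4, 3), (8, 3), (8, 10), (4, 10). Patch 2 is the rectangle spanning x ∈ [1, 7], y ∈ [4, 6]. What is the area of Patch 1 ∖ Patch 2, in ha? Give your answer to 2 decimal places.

22.00

|Patch 1∩Patch 2|: x∈[4,7], y∈[4,6] → 3·2 = 6.
|Patch 1| = 28.
|Patch 1 ∖ Patch 2| = |Patch 1| − |Patch 1∩Patch 2| = 28 − 6 = 22.00.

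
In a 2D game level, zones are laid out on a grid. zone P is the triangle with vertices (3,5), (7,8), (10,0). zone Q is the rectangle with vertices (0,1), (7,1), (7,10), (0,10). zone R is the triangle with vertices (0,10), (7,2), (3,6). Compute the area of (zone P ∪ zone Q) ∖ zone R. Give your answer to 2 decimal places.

|zone P ∪ zone Q| = 71.7857.
|(zone P ∪ zone Q) ∩ zone R| = 2.
|(zone P ∪ zone Q) ∖ zone R| = 71.7857 − 2 = 69.79.

69.79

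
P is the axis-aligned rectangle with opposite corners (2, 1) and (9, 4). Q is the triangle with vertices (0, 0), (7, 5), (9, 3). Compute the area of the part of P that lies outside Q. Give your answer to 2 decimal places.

|P| = 21, |P∩Q| = 9.8714.
|P ∖ Q| = |P| − |P∩Q| = 21 − 9.8714 = 11.13.

11.13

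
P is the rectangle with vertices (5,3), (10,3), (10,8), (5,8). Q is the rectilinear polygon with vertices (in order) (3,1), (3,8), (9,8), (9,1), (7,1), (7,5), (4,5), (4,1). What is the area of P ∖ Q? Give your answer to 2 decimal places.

9.00

|P| = 25, |P∩Q| = 16.
|P ∖ Q| = |P| − |P∩Q| = 25 − 16 = 9.00.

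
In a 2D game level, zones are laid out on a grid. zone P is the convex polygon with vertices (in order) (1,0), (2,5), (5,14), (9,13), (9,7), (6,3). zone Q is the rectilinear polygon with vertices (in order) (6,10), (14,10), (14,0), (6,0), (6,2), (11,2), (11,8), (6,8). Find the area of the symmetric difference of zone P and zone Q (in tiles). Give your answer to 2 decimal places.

|zone P| = 62.5, |zone Q| = 50, |zone P∩zone Q| = 6.
|zone P △ zone Q| = |zone P| + |zone Q| − 2·|zone P∩zone Q| = 62.5 + 50 − 12 = 100.50.

100.50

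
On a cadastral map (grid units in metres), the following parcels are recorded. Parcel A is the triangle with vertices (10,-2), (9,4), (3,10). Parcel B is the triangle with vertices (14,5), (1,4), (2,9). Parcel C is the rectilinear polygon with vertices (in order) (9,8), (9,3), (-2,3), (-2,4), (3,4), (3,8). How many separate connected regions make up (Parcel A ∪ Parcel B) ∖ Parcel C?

3

(Parcel A ∪ Parcel B) ∖ Parcel C splits into 3 disjoint pieces (area 5.2917, area 8.5358, area 5.1282).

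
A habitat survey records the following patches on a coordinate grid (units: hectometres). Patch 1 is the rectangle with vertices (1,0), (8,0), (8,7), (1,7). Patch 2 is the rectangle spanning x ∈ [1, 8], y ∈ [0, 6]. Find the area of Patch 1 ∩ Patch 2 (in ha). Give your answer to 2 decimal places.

42.00

|Patch 1∩Patch 2|: x∈[1,8], y∈[0,6] → 7·6 = 42.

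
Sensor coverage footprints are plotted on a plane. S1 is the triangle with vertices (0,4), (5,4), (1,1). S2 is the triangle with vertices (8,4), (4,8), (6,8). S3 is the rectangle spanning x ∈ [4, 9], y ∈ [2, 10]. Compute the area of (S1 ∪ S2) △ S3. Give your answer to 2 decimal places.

|S1 ∪ S2| = 11.5.
|(S1 ∪ S2) ∩ S3| = 4.375.
|(S1 ∪ S2) △ S3| = 11.5 + 40 − 8.75 = 42.75.

42.75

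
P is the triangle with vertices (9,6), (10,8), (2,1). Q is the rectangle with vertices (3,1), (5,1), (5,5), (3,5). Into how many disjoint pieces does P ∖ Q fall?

P ∖ Q splits into 2 disjoint pieces (area 3.7768, area 0.0804).

2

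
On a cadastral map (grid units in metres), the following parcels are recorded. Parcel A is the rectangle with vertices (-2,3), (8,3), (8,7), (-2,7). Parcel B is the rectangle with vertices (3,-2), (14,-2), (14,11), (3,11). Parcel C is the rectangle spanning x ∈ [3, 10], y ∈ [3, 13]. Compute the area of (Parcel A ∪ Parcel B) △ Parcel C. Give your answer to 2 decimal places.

|Parcel A ∪ Parcel B| = 163.
|(Parcel A ∪ Parcel B) ∩ Parcel C| = 56.
|(Parcel A ∪ Parcel B) △ Parcel C| = 163 + 70 − 112 = 121.00.

121.00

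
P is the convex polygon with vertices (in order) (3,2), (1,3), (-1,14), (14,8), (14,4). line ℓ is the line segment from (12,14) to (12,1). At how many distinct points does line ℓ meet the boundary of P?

The segment meets the boundary at (12,8.8), (12,3.636).

2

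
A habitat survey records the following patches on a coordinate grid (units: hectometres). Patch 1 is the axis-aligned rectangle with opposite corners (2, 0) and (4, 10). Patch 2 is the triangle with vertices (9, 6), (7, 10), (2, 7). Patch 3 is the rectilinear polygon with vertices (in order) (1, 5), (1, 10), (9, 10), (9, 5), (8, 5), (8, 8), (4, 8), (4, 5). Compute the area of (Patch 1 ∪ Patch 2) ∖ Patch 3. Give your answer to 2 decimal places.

|Patch 1 ∪ Patch 2| = 31.5143.
|(Patch 1 ∪ Patch 2) ∩ Patch 3| = 15.2286.
|(Patch 1 ∪ Patch 2) ∖ Patch 3| = 31.5143 − 15.2286 = 16.29.

16.29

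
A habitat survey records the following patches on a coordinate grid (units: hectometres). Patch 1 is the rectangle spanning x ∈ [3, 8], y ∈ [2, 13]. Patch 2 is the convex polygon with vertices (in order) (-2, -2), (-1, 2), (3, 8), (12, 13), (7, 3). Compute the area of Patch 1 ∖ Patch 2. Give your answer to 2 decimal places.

|Patch 1| = 55, |Patch 1∩Patch 2| = 34.0444.
|Patch 1 ∖ Patch 2| = |Patch 1| − |Patch 1∩Patch 2| = 55 − 34.0444 = 20.96.

20.96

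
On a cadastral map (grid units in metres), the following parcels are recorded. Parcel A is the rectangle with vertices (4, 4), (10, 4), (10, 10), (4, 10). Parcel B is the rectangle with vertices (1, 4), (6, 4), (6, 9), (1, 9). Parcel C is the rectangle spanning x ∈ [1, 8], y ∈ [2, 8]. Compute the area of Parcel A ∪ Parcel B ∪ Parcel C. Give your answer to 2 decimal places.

By inclusion–exclusion:
Individual areas: |Parcel A| = 36, |Parcel B| = 25, |Parcel C| = 42.
|Parcel A∩Parcel B|: x∈[4,6], y∈[4,9] → 2·5 = 10.
|Parcel A∩Parcel C|: x∈[4,8], y∈[4,8] → 4·4 = 16.
|Parcel B∩Parcel C|: x∈[1,6], y∈[4,8] → 5·4 = 20.
|Parcel A∩Parcel B∩Parcel C| = 8.
|Parcel A ∪ Parcel B ∪ Parcel C| = 103 − 46 + 8 = 65.00.

65.00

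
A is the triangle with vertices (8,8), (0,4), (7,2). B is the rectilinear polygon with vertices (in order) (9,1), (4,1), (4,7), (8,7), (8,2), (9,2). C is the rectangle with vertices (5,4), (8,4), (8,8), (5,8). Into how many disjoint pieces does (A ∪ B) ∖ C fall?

(A ∪ B) ∖ C is a single connected region.

1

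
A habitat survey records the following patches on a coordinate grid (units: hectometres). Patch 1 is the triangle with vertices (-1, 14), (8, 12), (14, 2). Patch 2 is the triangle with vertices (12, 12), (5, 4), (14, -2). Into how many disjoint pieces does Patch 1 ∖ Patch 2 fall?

2

Patch 1 ∖ Patch 2 splits into 2 disjoint pieces (area 27.0174, area 0.2097).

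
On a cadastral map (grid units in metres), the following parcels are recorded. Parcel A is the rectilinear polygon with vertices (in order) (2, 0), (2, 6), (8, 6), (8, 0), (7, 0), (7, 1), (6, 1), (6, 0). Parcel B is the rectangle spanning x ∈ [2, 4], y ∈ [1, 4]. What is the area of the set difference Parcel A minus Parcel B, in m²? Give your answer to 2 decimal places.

29.00

|Parcel A| = 35, |Parcel A∩Parcel B| = 6.
|Parcel A ∖ Parcel B| = |Parcel A| − |Parcel A∩Parcel B| = 35 − 6 = 29.00.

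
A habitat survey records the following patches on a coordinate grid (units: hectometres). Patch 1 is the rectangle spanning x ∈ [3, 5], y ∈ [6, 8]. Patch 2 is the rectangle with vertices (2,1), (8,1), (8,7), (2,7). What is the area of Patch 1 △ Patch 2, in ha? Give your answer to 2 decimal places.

|Patch 1∩Patch 2|: x∈[3,5], y∈[6,7] → 2·1 = 2.
|Patch 1 △ Patch 2| = |Patch 1| + |Patch 2| − 2·|Patch 1∩Patch 2| = 4 + 36 − 4 = 36.00.

36.00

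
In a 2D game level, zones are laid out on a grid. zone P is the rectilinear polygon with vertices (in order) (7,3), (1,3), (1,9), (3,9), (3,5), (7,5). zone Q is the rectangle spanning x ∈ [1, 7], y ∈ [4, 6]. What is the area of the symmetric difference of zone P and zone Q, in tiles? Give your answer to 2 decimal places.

|zone P| = 20, |zone Q| = 12, |zone P∩zone Q| = 8.
|zone P △ zone Q| = |zone P| + |zone Q| − 2·|zone P∩zone Q| = 20 + 12 − 16 = 16.00.

16.00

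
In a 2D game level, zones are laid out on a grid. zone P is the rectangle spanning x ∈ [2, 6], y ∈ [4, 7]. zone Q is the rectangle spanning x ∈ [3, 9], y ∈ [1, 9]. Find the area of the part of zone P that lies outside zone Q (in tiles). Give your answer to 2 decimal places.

|zone P∩zone Q|: x∈[3,6], y∈[4,7] → 3·3 = 9.
|zone P| = 12.
|zone P ∖ zone Q| = |zone P| − |zone P∩zone Q| = 12 − 9 = 3.00.

3.00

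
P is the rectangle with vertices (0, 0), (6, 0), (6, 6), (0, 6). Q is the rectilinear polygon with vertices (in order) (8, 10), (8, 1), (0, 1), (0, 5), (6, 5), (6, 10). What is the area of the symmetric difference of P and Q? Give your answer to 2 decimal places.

30.00

|P| = 36, |Q| = 42, |P∩Q| = 24.
|P △ Q| = |P| + |Q| − 2·|P∩Q| = 36 + 42 − 48 = 30.00.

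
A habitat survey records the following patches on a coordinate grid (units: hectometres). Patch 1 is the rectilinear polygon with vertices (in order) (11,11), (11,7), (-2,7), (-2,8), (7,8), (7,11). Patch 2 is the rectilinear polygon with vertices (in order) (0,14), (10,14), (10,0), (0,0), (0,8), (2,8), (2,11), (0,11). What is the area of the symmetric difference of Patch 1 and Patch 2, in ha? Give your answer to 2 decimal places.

|Patch 1| = 25, |Patch 2| = 134, |Patch 1∩Patch 2| = 19.
|Patch 1 △ Patch 2| = |Patch 1| + |Patch 2| − 2·|Patch 1∩Patch 2| = 25 + 134 − 38 = 121.00.

121.00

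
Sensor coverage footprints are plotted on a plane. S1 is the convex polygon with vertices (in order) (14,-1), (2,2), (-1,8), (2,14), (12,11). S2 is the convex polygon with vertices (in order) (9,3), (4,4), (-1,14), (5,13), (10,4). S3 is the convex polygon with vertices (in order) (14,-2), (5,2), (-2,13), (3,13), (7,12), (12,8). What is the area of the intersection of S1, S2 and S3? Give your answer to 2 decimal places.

The intersection is the polygon with vertices (10,4), (9,3), (4,4), (0.5,11), (1.5,13), (3,13), (5.323,12.419).
By the shoelace formula its area is 52.17.

52.17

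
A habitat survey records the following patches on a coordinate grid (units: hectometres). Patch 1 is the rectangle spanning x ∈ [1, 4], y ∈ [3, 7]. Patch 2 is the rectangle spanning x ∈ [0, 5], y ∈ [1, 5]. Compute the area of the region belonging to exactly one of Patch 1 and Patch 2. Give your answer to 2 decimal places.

20.00

|Patch 1∩Patch 2|: x∈[1,4], y∈[3,5] → 3·2 = 6.
|Patch 1 △ Patch 2| = |Patch 1| + |Patch 2| − 2·|Patch 1∩Patch 2| = 12 + 20 − 12 = 20.00.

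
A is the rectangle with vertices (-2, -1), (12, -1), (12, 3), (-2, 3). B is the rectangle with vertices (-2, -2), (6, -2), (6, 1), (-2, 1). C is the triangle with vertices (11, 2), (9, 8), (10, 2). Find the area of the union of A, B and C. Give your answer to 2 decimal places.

66.08

By inclusion–exclusion:
Individual areas: |A| = 56, |B| = 24, |C| = 3.
|A∩B|: x∈[-2,6], y∈[-1,1] → 8·2 = 16.
|A∩C| = 0.9167.
|B∩C| = 0.
|A∩B∩C| = 0.
|A ∪ B ∪ C| = 83 − 16.9167 + 0 = 66.08.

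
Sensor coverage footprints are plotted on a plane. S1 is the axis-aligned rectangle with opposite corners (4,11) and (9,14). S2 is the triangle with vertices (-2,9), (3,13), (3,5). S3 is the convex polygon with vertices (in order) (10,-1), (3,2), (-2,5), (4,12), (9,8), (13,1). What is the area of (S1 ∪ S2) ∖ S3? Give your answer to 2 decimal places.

25.72

|S1 ∪ S2| = 35.
|(S1 ∪ S2) ∩ S3| = 9.2761.
|(S1 ∪ S2) ∖ S3| = 35 − 9.2761 = 25.72.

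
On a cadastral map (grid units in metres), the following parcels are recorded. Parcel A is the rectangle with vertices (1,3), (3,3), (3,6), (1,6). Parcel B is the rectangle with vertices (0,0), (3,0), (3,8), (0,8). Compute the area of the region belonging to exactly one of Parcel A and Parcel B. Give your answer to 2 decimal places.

18.00

|Parcel A∩Parcel B|: x∈[1,3], y∈[3,6] → 2·3 = 6.
|Parcel A △ Parcel B| = |Parcel A| + |Parcel B| − 2·|Parcel A∩Parcel B| = 6 + 24 − 12 = 18.00.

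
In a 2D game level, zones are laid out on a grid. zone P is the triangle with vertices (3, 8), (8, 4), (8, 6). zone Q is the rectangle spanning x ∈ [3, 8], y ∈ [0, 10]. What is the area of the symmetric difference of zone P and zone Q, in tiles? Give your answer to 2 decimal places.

|zone P| = 5, |zone Q| = 50, |zone P∩zone Q| = 5.
|zone P △ zone Q| = |zone P| + |zone Q| − 2·|zone P∩zone Q| = 5 + 50 − 10 = 45.00.

45.00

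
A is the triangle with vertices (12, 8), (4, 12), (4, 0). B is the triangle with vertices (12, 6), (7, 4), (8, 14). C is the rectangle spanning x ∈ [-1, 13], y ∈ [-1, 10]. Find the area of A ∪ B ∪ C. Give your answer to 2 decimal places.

162.76

By inclusion–exclusion:
Individual areas: |A| = 48, |B| = 24, |C| = 154.
|A∩B| = 15.2381.
|A∩C| = 44.
|B∩C| = 19.2.
|A∩B∩C| = 15.2.
|A ∪ B ∪ C| = 226 − 78.4381 + 15.2 = 162.76.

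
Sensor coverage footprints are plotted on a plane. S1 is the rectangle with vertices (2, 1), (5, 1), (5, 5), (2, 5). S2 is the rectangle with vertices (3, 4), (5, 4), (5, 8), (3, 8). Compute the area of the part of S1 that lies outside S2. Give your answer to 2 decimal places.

|S1∩S2|: x∈[3,5], y∈[4,5] → 2·1 = 2.
|S1| = 12.
|S1 ∖ S2| = |S1| − |S1∩S2| = 12 − 2 = 10.00.

10.00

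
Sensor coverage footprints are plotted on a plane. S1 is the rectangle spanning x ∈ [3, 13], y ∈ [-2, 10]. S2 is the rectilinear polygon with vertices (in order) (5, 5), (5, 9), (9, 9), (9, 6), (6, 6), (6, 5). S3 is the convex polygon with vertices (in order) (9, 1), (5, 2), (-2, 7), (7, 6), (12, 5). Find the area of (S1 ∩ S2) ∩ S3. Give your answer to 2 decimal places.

1.22

The region (S1 ∩ S2) ∩ S3 is the polygon with vertices (6,6), (6,5), (5,5), (5,6.222), (7,6).
By the shoelace formula its area is 1.22.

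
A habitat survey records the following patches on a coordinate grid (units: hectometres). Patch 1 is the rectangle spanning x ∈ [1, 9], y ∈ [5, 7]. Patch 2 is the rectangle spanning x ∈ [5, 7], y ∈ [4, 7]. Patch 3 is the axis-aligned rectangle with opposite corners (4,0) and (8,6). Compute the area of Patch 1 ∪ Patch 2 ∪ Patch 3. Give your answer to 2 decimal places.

By inclusion–exclusion:
Individual areas: |Patch 1| = 16, |Patch 2| = 6, |Patch 3| = 24.
|Patch 1∩Patch 2|: x∈[5,7], y∈[5,7] → 2·2 = 4.
|Patch 1∩Patch 3|: x∈[4,8], y∈[5,6] → 4·1 = 4.
|Patch 2∩Patch 3|: x∈[5,7], y∈[4,6] → 2·2 = 4.
|Patch 1∩Patch 2∩Patch 3| = 2.
|Patch 1 ∪ Patch 2 ∪ Patch 3| = 46 − 12 + 2 = 36.00.

36.00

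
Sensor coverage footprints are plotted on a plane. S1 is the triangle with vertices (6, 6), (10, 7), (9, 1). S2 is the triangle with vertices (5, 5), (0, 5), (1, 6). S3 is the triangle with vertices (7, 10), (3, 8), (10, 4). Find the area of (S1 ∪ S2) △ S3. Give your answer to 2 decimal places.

22.29

|S1 ∪ S2| = 14.
|(S1 ∪ S2) ∩ S3| = 3.356.
|(S1 ∪ S2) △ S3| = 14 + 15 − 6.712 = 22.29.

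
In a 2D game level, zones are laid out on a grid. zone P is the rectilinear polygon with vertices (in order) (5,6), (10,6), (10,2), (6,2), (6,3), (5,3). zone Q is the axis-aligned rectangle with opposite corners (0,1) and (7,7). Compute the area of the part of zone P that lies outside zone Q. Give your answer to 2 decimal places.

12.00

|zone P| = 19, |zone P∩zone Q| = 7.
|zone P ∖ zone Q| = |zone P| − |zone P∩zone Q| = 19 − 7 = 12.00.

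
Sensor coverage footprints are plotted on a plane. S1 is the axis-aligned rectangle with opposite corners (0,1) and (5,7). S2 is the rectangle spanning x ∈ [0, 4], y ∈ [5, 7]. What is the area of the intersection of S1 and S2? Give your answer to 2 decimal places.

8.00

|S1∩S2|: x∈[0,4], y∈[5,7] → 4·2 = 8.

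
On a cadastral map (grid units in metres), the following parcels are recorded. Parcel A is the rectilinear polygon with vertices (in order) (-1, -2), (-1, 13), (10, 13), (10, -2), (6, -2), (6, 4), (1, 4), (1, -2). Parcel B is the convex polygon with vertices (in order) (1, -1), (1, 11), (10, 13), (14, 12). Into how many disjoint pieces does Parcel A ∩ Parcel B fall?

1

Parcel A ∩ Parcel B is a single connected region.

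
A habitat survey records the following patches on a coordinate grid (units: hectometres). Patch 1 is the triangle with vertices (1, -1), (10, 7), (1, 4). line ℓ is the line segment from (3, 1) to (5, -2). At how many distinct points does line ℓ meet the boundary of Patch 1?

The segment meets the boundary at (3.093,0.86).

1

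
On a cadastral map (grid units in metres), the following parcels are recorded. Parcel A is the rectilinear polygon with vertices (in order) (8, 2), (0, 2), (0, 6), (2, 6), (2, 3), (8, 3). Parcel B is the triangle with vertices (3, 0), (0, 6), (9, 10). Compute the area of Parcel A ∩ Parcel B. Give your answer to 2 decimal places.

6.50

The intersection is the polygon with vertices (2,2), (0,6), (2,6), (2,3), (4.8,3), (4.2,2).
By the shoelace formula its area is 6.50.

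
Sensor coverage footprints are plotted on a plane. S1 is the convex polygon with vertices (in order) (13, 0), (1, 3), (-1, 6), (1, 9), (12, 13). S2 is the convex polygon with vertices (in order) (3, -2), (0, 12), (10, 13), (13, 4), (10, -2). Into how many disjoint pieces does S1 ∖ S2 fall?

3

S1 ∖ S2 splits into 3 disjoint pieces (area 3.0222, area 7.9006, area 7.1514).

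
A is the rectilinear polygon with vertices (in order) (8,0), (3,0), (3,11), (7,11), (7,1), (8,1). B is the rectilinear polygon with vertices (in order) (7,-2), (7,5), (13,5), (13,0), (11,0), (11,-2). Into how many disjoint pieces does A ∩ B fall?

A ∩ B is a single connected region.

1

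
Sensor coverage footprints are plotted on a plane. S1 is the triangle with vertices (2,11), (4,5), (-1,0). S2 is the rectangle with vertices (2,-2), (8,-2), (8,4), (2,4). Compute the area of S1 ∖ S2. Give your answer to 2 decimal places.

19.50

|S1| = 20, |S1∩S2| = 0.5.
|S1 ∖ S2| = |S1| − |S1∩S2| = 20 − 0.5 = 19.50.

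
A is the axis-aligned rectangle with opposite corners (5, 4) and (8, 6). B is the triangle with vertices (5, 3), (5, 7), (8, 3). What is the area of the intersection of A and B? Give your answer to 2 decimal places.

The intersection is the polygon with vertices (5.75,6), (7.25,4), (5,4), (5,6).
By the shoelace formula its area is 3.00.

3.00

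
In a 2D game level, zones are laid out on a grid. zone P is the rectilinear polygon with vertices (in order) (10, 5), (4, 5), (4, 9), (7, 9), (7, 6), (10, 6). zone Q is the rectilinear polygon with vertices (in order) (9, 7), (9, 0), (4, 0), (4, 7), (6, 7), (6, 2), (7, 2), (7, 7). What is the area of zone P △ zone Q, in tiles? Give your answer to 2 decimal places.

33.00

|zone P| = 15, |zone Q| = 30, |zone P∩zone Q| = 6.
|zone P △ zone Q| = |zone P| + |zone Q| − 2·|zone P∩zone Q| = 15 + 30 − 12 = 33.00.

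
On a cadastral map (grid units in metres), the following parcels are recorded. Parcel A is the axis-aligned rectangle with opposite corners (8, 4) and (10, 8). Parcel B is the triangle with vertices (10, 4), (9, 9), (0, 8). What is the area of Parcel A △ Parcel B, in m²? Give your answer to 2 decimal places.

19.80

|Parcel A| = 8, |Parcel B| = 23, |Parcel A∩Parcel B| = 5.6.
|Parcel A △ Parcel B| = |Parcel A| + |Parcel B| − 2·|Parcel A∩Parcel B| = 8 + 23 − 11.2 = 19.80.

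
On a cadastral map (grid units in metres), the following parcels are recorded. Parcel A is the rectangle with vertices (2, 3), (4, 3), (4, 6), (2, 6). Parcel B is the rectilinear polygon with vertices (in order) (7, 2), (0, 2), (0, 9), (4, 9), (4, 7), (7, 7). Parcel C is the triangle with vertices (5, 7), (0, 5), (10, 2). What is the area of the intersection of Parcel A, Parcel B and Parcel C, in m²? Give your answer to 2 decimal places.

3.75

The intersection is the polygon with vertices (2,5.8), (2.5,6), (4,6), (4,3.8), (2,4.4).
By the shoelace formula its area is 3.75.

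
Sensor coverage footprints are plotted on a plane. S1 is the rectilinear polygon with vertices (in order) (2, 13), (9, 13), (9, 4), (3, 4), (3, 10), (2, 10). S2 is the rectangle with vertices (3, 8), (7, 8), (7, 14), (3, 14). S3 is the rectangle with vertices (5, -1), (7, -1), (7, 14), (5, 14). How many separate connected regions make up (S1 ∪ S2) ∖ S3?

(S1 ∪ S2) ∖ S3 splits into 2 disjoint pieces (area 23, area 18).

2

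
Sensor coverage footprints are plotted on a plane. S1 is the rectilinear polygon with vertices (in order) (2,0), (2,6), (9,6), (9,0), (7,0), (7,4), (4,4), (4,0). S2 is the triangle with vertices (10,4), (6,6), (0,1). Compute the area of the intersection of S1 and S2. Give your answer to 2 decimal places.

10.48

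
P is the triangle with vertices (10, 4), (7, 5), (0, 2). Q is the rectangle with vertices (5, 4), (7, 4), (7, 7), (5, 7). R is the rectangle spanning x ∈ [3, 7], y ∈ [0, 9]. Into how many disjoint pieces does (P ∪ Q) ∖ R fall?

(P ∪ Q) ∖ R splits into 2 disjoint pieces (area 2.4, area 1.0286).

2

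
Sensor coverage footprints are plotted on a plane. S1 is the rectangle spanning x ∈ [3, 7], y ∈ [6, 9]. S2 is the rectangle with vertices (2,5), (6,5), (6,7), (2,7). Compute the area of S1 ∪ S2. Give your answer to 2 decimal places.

By inclusion–exclusion:
Individual areas: |S1| = 12, |S2| = 8.
|S1∩S2|: x∈[3,6], y∈[6,7] → 3·1 = 3.
|S1 ∪ S2| = 20 − 3 = 17.00.

17.00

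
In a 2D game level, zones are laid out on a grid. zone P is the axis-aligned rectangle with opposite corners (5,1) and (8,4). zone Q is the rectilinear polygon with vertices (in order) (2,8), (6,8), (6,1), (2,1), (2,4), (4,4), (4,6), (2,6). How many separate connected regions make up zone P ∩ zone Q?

1

zone P ∩ zone Q is a single connected region.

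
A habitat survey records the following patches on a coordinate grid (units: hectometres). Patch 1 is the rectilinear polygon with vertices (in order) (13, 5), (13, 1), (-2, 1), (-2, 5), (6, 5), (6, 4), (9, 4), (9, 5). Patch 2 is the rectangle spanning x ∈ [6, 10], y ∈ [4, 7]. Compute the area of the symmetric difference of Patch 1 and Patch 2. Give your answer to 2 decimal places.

67.00

|Patch 1| = 57, |Patch 2| = 12, |Patch 1∩Patch 2| = 1.
|Patch 1 △ Patch 2| = |Patch 1| + |Patch 2| − 2·|Patch 1∩Patch 2| = 57 + 12 − 2 = 67.00.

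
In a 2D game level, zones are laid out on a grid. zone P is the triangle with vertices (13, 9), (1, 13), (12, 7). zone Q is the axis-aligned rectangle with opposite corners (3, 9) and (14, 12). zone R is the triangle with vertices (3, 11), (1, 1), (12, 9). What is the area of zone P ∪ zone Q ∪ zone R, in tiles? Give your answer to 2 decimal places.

By inclusion–exclusion:
Individual areas: |zone P| = 14, |zone Q| = 33, |zone R| = 47.
|zone P∩zone Q| = 8.7424.
|zone P∩zone R| = 4.6161.
|zone Q∩zone R| = 9.
|zone P∩zone Q∩zone R| = 2.5208.
|zone P ∪ zone Q ∪ zone R| = 94 − 22.3585 + 2.5208 = 74.16.

74.16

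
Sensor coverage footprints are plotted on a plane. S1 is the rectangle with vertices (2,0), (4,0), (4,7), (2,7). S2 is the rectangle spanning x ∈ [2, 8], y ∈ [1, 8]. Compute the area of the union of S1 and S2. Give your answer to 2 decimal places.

By inclusion–exclusion:
Individual areas: |S1| = 14, |S2| = 42.
|S1∩S2|: x∈[2,4], y∈[1,7] → 2·6 = 12.
|S1 ∪ S2| = 56 − 12 = 44.00.

44.00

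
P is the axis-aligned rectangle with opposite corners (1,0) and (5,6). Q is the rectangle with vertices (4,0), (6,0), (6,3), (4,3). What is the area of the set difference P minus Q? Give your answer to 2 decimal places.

|P∩Q|: x∈[4,5], y∈[0,3] → 1·3 = 3.
|P| = 24.
|P ∖ Q| = |P| − |P∩Q| = 24 − 3 = 21.00.

21.00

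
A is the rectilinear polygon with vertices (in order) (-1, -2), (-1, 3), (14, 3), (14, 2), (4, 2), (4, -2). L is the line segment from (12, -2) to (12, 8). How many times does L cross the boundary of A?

The segment meets the boundary at (12,2), (12,3).

2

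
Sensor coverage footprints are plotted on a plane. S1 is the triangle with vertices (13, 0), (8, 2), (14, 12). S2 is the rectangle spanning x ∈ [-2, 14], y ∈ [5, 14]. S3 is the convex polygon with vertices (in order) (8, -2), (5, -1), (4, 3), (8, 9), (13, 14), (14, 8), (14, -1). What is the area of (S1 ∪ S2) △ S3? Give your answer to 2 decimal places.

142.99

|S1 ∪ S2| = 162.3417.
|(S1 ∪ S2) ∩ S3| = 62.175.
|(S1 ∪ S2) △ S3| = 162.3417 + 105 − 124.35 = 142.99.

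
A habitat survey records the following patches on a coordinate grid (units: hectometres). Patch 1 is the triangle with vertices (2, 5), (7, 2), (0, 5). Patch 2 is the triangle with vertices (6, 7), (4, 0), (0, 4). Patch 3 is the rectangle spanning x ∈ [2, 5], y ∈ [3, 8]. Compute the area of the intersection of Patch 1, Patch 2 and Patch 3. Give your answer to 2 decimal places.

1.75

The intersection is the polygon with vertices (4.857,3), (4.667,3), (2,4.143), (2,5), (4.927,3.244).
By the shoelace formula its area is 1.75.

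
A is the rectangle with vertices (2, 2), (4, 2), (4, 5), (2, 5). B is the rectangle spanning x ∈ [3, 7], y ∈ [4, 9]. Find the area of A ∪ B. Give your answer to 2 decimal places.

25.00

By inclusion–exclusion:
Individual areas: |A| = 6, |B| = 20.
|A∩B|: x∈[3,4], y∈[4,5] → 1·1 = 1.
|A ∪ B| = 26 − 1 = 25.00.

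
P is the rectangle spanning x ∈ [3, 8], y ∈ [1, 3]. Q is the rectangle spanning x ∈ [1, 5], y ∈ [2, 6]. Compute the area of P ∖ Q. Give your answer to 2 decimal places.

8.00

|P∩Q|: x∈[3,5], y∈[2,3] → 2·1 = 2.
|P| = 10.
|P ∖ Q| = |P| − |P∩Q| = 10 − 2 = 8.00.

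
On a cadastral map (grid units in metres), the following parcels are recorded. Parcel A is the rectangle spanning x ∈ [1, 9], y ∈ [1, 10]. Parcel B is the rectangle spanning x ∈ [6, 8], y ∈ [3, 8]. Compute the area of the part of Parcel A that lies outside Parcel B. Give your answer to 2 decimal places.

|Parcel A∩Parcel B|: x∈[6,8], y∈[3,8] → 2·5 = 10.
|Parcel A| = 72.
|Parcel A ∖ Parcel B| = |Parcel A| − |Parcel A∩Parcel B| = 72 − 10 = 62.00.

62.00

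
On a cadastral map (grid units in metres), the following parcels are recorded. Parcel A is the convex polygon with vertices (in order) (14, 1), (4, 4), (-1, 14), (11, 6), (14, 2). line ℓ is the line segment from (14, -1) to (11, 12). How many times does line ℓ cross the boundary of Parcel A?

2

The segment meets the boundary at (13,3.333), (13.504,1.149).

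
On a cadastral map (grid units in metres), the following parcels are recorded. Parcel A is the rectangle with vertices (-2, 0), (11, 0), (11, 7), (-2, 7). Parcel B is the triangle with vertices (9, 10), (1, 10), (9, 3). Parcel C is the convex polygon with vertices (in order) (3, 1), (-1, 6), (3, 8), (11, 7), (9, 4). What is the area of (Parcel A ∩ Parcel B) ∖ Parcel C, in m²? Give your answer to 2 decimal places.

0.36

|Parcel A ∩ Parcel B| = 9.1429.
|(Parcel A ∩ Parcel B) ∩ Parcel C| = 8.7792.
|(Parcel A ∩ Parcel B) ∖ Parcel C| = 9.1429 − 8.7792 = 0.36.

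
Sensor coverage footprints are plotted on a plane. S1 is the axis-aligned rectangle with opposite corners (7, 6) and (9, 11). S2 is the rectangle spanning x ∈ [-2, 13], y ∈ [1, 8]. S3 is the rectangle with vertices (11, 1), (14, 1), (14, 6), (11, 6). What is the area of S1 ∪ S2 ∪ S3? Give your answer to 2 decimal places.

116.00

By inclusion–exclusion:
Individual areas: |S1| = 10, |S2| = 105, |S3| = 15.
|S1∩S2|: x∈[7,9], y∈[6,8] → 2·2 = 4.
|S1∩S3| = 0 (no overlap).
|S2∩S3|: x∈[11,13], y∈[1,6] → 2·5 = 10.
|S1∩S2∩S3| = 0.
|S1 ∪ S2 ∪ S3| = 130 − 14 + 0 = 116.00.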